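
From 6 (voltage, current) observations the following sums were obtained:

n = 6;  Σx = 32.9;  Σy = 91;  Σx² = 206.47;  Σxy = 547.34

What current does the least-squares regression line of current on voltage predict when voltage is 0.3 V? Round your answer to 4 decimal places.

5.5516

Sxx = Σx² − (Σx)²/n = 206.47 − 180.401667 = 26.068333
Sxy = Σxy − (Σx)(Σy)/n = 547.34 − 498.983333 = 48.356667
b = Sxy/Sxx = 48.356667/26.068333 = 1.854996
a = ȳ − b·x̄ = 15.166667 − 1.854996·5.483333 = 4.995103
ŷ(0.3) = a + b·0.3 = 4.995103 + 1.854996·0.3 = 5.551602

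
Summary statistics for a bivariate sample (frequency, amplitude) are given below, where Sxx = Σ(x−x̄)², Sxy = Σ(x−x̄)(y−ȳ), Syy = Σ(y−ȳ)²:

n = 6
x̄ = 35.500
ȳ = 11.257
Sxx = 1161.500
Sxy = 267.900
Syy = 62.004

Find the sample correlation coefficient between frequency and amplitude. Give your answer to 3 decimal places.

r = Sxy/√(Sxx·Syy) = 267.9/√(72017.646) = 267.9/268.361037 = 0.998282

0.998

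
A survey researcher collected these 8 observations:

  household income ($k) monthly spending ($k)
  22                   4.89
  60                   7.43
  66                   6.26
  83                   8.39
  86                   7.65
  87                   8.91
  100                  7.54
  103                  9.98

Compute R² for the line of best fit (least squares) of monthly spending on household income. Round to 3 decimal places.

n = 8, Σx = 607, Σy = 61.05, Σxy = 4877.92, Σx² = 50903, Σy² = 483.0593
Sxx = Σx² − (Σx)²/n = 50903 − 46056.125 = 4846.875
Sxy = Σxy − (Σx)(Σy)/n = 4877.92 − 4632.16875 = 245.75125
Syy = Σy² − (Σy)²/n = 483.0593 − 465.887812 = 17.171488
R² = Sxy²/(Sxx·Syy) = (245.75125)²/(4846.875·17.171488) = 0.725641

0.726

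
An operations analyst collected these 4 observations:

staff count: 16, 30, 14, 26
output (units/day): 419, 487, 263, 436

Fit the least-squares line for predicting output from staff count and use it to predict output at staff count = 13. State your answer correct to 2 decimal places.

n = 4, Σx = 86, Σy = 1605, Σxy = 36332, Σx² = 2028
Sxx = Σx² − (Σx)²/n = 2028 − 1849 = 179
Sxy = Σxy − (Σx)(Σy)/n = 36332 − 34507.5 = 1824.5
b = Sxy/Sxx = 1824.5/179 = 10.192737
a = ȳ − b·x̄ = 401.25 − 10.192737·21.5 = 182.106145
ŷ(13) = a + b·13 = 182.106145 + 10.192737·13 = 314.611732

314.61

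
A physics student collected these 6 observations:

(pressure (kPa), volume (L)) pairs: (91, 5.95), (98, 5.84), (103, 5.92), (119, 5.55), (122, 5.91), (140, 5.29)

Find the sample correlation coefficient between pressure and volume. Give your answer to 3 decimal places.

n = 6, Σx = 673, Σy = 34.46, Σxy = 3845.6, Σx² = 77139, Σy² = 198.2692
Sxx = Σx² − (Σx)²/n = 77139 − 75488.166667 = 1650.833333
Sxy = Σxy − (Σx)(Σy)/n = 3845.6 − 3865.263333 = -19.663333
Syy = Σy² − (Σy)²/n = 198.2692 − 197.915267 = 0.353933
r = Sxy/√(Sxx·Syy) = -19.663333/√(584.284944) = -19.663333/24.171987 = -0.813476

-0.813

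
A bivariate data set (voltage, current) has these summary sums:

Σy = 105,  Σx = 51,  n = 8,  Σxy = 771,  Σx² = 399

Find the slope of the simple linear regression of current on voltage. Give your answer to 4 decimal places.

Sxx = Σx² − (Σx)²/n = 399 − 325.125 = 73.875
Sxy = Σxy − (Σx)(Σy)/n = 771 − 669.375 = 101.625
b = Sxy/Sxx = 101.625/73.875 = 1.375635

1.3756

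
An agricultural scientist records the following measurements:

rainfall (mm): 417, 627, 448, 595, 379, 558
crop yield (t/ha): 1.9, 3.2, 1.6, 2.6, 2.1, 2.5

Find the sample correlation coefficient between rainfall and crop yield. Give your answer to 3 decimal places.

n = 6, Σx = 3024, Σy = 13.9, Σxy = 7253.4, Σx² = 1576752, Σy² = 33.83
Sxx = Σx² − (Σx)²/n = 1576752 − 1524096 = 52656
Sxy = Σxy − (Σx)(Σy)/n = 7253.4 − 7005.6 = 247.8
Syy = Σy² − (Σy)²/n = 33.83 − 32.201667 = 1.628333
r = Sxy/√(Sxx·Syy) = 247.8/√(85741.52) = 247.8/292.816530 = 0.846264

0.846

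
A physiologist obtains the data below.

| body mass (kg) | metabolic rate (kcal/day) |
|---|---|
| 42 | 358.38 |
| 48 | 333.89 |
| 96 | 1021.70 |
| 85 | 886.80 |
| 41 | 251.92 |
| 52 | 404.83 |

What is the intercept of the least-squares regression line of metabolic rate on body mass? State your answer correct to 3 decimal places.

n = 6, Σx = 364, Σy = 3257.52, Σxy = 235919.76, Σx² = 24894
Sxx = Σx² − (Σx)²/n = 24894 − 22082.666667 = 2811.333333
Sxy = Σxy − (Σx)(Σy)/n = 235919.76 − 197622.88 = 38296.88
b = Sxy/Sxx = 38296.88/2811.333333 = 13.622319
a = ȳ − b·x̄ = 542.92 − 13.622319·60.666667 = -283.500697

-283.501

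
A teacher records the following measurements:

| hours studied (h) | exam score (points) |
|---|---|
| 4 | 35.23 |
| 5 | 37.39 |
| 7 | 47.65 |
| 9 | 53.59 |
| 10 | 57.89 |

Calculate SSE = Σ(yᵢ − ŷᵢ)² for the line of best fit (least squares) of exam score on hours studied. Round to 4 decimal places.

n = 5, Σx = 35, Σy = 231.75, Σxy = 1722.63, Σx² = 271, Σy² = 11132.8277
Sxx = Σx² − (Σx)²/n = 271 − 245 = 26
Sxy = Σxy − (Σx)(Σy)/n = 1722.63 − 1622.25 = 100.38
Syy = Σy² − (Σy)²/n = 11132.8277 − 10741.6125 = 391.2152
b = Sxy/Sxx = 100.38/26 = 3.860769
SSE = Syy − b·Sxy = 391.2152 − 3.860769·100.38 = 3.671185

3.6712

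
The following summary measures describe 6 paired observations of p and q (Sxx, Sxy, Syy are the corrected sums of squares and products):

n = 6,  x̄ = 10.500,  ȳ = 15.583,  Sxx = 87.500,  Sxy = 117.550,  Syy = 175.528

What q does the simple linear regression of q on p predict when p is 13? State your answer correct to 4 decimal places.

18.9416

b = Sxy/Sxx = 117.55/87.5 = 1.343429
a = ȳ − b·x̄ = 15.583 − 1.343429·10.5 = 1.477
ŷ(13) = a + b·13 = 1.477 + 1.343429·13 = 18.941571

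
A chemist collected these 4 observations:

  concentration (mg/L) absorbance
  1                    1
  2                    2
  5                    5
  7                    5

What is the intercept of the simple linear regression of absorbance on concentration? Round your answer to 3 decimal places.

0.571

n = 4, Σx = 15, Σy = 13, Σxy = 65, Σx² = 79
Sxx = Σx² − (Σx)²/n = 79 − 56.25 = 22.75
Sxy = Σxy − (Σx)(Σy)/n = 65 − 48.75 = 16.25
b = Sxy/Sxx = 16.25/22.75 = 0.714286
a = ȳ − b·x̄ = 3.25 − 0.714286·3.75 = 0.571429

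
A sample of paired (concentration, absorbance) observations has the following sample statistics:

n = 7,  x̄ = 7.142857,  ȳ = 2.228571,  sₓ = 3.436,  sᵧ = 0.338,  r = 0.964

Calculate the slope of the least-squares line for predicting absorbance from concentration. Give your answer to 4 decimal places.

0.0948

b = r · sᵧ/sₓ = 0.964 · 0.338/3.436 = 0.094829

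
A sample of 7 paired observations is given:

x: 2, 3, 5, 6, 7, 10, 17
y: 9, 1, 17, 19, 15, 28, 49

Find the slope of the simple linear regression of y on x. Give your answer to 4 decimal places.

2.9207

n = 7, Σx = 50, Σy = 138, Σxy = 1438, Σx² = 512
Sxx = Σx² − (Σx)²/n = 512 − 357.142857 = 154.857143
Sxy = Σxy − (Σx)(Σy)/n = 1438 − 985.714286 = 452.285714
b = Sxy/Sxx = 452.285714/154.857143 = 2.920664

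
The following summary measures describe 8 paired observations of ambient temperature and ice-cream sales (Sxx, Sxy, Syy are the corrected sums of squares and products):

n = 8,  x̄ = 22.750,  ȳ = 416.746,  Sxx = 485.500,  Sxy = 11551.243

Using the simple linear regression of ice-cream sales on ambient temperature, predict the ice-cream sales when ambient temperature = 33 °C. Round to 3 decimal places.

b = Sxy/Sxx = 11551.243/485.5 = 23.792468
a = ȳ − b·x̄ = 416.746 − 23.792468·22.75 = -124.532637
ŷ(33) = a + b·33 = -124.532637 + 23.792468·33 = 660.618792

660.619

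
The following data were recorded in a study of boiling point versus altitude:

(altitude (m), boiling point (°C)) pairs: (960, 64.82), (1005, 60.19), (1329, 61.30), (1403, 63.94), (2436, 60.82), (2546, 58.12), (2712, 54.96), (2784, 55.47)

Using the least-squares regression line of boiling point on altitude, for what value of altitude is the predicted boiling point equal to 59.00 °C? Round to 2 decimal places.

n = 8, Σx = 15175, Σy = 479.62, Σxy = 893504.71, Σx² = 33188087
Sxx = Σx² − (Σx)²/n = 33188087 − 28785078.125 = 4403008.875
Sxy = Σxy − (Σx)(Σy)/n = 893504.71 − 909779.1875 = -16274.4775
b = Sxy/Sxx = -16274.4775/4403008.875 = -0.003696
a = ȳ − b·x̄ = 59.9525 − (-0.003696)·1896.875 = 66.963762
Set a + b·x = 59.00: x = (59.00 − 66.963762) / (-0.003696) = 2154.570889

2154.57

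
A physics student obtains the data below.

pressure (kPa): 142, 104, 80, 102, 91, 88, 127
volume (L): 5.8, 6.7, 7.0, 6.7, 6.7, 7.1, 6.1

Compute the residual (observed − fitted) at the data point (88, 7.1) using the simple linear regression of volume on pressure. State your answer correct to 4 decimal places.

n = 7, Σx = 734, Σy = 46.1, Σxy = 4773, Σx² = 79938
Sxx = Σx² − (Σx)²/n = 79938 − 76965.142857 = 2972.857143
Sxy = Σxy − (Σx)(Σy)/n = 4773 − 4833.914286 = -60.914286
b = Sxy/Sxx = -60.914286/2972.857143 = -0.020490
a = ȳ − b·x̄ = 6.585714 − (-0.020490)·104.857143 = 8.734253
ŷ(88) = 8.734253 + (-0.020490)·88 = 6.931120
residual = y − ŷ = 7.1 − 6.931120 = 0.168880

0.1689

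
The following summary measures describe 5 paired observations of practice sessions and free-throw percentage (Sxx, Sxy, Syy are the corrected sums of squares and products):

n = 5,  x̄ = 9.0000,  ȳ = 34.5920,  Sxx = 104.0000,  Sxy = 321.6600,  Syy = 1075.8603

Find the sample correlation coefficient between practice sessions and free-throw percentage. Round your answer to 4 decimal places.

r = Sxy/√(Sxx·Syy) = 321.66/√(111889.4712) = 321.66/334.498836 = 0.961618

0.9616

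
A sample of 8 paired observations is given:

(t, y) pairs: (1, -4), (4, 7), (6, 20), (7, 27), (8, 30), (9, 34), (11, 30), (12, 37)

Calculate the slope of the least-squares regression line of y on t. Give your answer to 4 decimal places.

n = 8, Σx = 58, Σy = 181, Σxy = 1653, Σx² = 512
Sxx = Σx² − (Σx)²/n = 512 − 420.5 = 91.5
Sxy = Σxy − (Σx)(Σy)/n = 1653 − 1312.25 = 340.75
b = Sxy/Sxx = 340.75/91.5 = 3.724044

3.7240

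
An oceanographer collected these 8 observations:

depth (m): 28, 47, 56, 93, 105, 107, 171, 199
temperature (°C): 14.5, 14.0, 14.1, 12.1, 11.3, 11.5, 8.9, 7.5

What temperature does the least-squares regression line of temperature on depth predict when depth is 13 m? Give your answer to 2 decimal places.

15.44

n = 8, Σx = 806, Σy = 93.9, Σxy = 8410.3, Σx² = 106094
Sxx = Σx² − (Σx)²/n = 106094 − 81204.5 = 24889.5
Sxy = Σxy − (Σx)(Σy)/n = 8410.3 − 9460.425 = -1050.125
b = Sxy/Sxx = -1050.125/24889.5 = -0.042191
a = ȳ − b·x̄ = 11.7375 − (-0.042191)·100.75 = 15.988292
ŷ(13) = a + b·13 = 15.988292 + (-0.042191)·13 = 15.439803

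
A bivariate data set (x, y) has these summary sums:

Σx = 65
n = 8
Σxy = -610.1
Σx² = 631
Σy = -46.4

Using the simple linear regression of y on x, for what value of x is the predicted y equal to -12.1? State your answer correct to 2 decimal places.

Sxx = Σx² − (Σx)²/n = 631 − 528.125 = 102.875
Sxy = Σxy − (Σx)(Σy)/n = -610.1 − (-377) = -233.1
b = Sxy/Sxx = -233.1/102.875 = -2.265857
a = ȳ − b·x̄ = -5.8 − (-2.265857)·8.125 = 12.610085
Set a + b·x = -12.1: x = (-12.1 − 12.610085) / (-2.265857) = 10.905405

10.91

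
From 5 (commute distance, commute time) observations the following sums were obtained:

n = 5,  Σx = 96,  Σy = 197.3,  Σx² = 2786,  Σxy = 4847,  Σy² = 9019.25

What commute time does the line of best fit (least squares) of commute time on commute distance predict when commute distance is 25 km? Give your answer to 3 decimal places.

Sxx = Σx² − (Σx)²/n = 2786 − 1843.2 = 942.8
Sxy = Σxy − (Σx)(Σy)/n = 4847 − 3788.16 = 1058.84
b = Sxy/Sxx = 1058.84/942.8 = 1.123080
a = ȳ − b·x̄ = 39.46 − 1.123080·19.2 = 17.896860
ŷ(25) = a + b·25 = 17.896860 + 1.123080·25 = 45.973865

45.974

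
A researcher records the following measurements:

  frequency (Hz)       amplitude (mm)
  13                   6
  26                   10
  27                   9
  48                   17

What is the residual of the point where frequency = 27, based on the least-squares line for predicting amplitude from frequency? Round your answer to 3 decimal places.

-1.023

n = 4, Σx = 114, Σy = 42, Σxy = 1397, Σx² = 3878
Sxx = Σx² − (Σx)²/n = 3878 − 3249 = 629
Sxy = Σxy − (Σx)(Σy)/n = 1397 − 1197 = 200
b = Sxy/Sxx = 200/629 = 0.317965
a = ȳ − b·x̄ = 10.5 − 0.317965·28.5 = 1.437997
ŷ(27) = 1.437997 + 0.317965·27 = 10.023052
residual = y − ŷ = 9 − 10.023052 = -1.023052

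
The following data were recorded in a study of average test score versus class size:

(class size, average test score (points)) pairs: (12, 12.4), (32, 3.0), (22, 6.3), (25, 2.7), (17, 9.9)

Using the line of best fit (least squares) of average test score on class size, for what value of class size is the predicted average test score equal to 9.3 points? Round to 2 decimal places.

16.92

n = 5, Σx = 108, Σy = 34.3, Σxy = 619.2, Σx² = 2566
Sxx = Σx² − (Σx)²/n = 2566 − 2332.8 = 233.2
Sxy = Σxy − (Σx)(Σy)/n = 619.2 − 740.88 = -121.68
b = Sxy/Sxx = -121.68/233.2 = -0.521784
a = ȳ − b·x̄ = 6.86 − (-0.521784)·21.6 = 18.130532
Set a + b·x = 9.3: x = (9.3 − 18.130532) / (-0.521784) = 16.923734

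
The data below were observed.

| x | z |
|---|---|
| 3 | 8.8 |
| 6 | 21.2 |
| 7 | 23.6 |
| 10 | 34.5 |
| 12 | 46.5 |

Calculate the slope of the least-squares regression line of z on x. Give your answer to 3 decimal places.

4.041

n = 5, Σx = 38, Σy = 134.6, Σxy = 1221.8, Σx² = 338
Sxx = Σx² − (Σx)²/n = 338 − 288.8 = 49.2
Sxy = Σxy − (Σx)(Σy)/n = 1221.8 − 1022.96 = 198.84
b = Sxy/Sxx = 198.84/49.2 = 4.041463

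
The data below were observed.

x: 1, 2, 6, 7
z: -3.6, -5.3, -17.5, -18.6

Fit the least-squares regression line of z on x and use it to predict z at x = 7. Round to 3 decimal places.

n = 4, Σx = 16, Σy = -45, Σxy = -249.4, Σx² = 90
Sxx = Σx² − (Σx)²/n = 90 − 64 = 26
Sxy = Σxy − (Σx)(Σy)/n = -249.4 − (-180) = -69.4
b = Sxy/Sxx = -69.4/26 = -2.669231
a = ȳ − b·x̄ = -11.25 − (-2.669231)·4 = -0.573077
ŷ(7) = a + b·7 = -0.573077 + (-2.669231)·7 = -19.257692

-19.258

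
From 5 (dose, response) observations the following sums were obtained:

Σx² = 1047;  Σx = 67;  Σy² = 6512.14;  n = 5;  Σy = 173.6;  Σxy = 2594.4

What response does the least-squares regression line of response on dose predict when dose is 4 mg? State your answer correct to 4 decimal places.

Sxx = Σx² − (Σx)²/n = 1047 − 897.8 = 149.2
Sxy = Σxy − (Σx)(Σy)/n = 2594.4 − 2326.24 = 268.16
b = Sxy/Sxx = 268.16/149.2 = 1.797319
a = ȳ − b·x̄ = 34.72 − 1.797319·13.4 = 10.635925
ŷ(4) = a + b·4 = 10.635925 + 1.797319·4 = 17.825201

17.8252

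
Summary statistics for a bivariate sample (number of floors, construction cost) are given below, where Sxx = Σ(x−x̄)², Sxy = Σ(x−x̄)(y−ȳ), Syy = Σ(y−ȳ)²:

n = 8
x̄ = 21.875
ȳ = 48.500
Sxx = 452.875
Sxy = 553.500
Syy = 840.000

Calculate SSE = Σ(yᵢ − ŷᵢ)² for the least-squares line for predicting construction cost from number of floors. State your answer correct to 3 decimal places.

b = Sxy/Sxx = 553.5/452.875 = 1.222192
SSE = Syy − b·Sxy = 840 − 1.222192·553.5 = 163.516975

163.517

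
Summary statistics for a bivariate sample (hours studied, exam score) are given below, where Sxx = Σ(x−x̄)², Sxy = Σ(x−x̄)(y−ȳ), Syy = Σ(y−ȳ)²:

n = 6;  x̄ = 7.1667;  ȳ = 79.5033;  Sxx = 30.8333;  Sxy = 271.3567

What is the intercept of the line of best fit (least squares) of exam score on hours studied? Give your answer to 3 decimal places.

16.431

b = Sxy/Sxx = 271.3567/30.8333 = 8.800767
a = ȳ − b·x̄ = 79.5033 − 8.800767·7.1667 = 16.430841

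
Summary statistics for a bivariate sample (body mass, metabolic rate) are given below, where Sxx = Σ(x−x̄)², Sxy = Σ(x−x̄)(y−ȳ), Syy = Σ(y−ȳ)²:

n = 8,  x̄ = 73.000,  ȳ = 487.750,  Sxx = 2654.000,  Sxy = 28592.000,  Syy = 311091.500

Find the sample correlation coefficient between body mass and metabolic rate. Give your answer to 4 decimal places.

r = Sxy/√(Sxx·Syy) = 28592/√(825636841) = 28592/28733.897073 = 0.995062

0.9951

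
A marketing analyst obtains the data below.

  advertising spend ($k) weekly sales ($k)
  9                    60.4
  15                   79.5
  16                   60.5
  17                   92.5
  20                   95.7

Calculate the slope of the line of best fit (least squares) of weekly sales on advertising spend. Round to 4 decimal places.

3.1620

n = 5, Σx = 77, Σy = 388.6, Σxy = 6190.6, Σx² = 1251
Sxx = Σx² − (Σx)²/n = 1251 − 1185.8 = 65.2
Sxy = Σxy − (Σx)(Σy)/n = 6190.6 − 5984.44 = 206.16
b = Sxy/Sxx = 206.16/65.2 = 3.161963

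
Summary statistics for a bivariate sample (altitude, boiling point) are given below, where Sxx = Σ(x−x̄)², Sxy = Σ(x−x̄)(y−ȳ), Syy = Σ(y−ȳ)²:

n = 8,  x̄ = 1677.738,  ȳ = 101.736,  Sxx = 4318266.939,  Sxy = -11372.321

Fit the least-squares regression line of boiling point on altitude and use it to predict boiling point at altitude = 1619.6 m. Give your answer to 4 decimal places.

b = Sxy/Sxx = -11372.321/4318266.939 = -0.002634
a = ȳ − b·x̄ = 101.736 − (-0.002634)·1677.738 = 106.154387
ŷ(1619.6) = a + b·1619.6 = 106.154387 + (-0.002634)·1619.6 = 101.889109

101.8891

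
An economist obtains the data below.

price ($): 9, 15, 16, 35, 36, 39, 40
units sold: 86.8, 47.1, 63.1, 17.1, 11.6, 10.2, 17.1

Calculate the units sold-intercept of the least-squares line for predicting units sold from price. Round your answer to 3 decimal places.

95.050

n = 7, Σx = 190, Σy = 253, Σxy = 4595.2, Σx² = 6204
Sxx = Σx² − (Σx)²/n = 6204 − 5157.142857 = 1046.857143
Sxy = Σxy − (Σx)(Σy)/n = 4595.2 − 6867.142857 = -2271.942857
b = Sxy/Sxx = -2271.942857/1046.857143 = -2.170251
a = ȳ − b·x̄ = 36.142857 − (-2.170251)·27.142857 = 95.049672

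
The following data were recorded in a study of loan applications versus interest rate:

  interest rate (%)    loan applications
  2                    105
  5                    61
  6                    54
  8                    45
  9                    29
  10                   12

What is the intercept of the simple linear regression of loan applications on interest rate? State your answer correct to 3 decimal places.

n = 6, Σx = 40, Σy = 306, Σxy = 1580, Σx² = 310
Sxx = Σx² − (Σx)²/n = 310 − 266.666667 = 43.333333
Sxy = Σxy − (Σx)(Σy)/n = 1580 − 2040 = -460
b = Sxy/Sxx = -460/43.333333 = -10.615385
a = ȳ − b·x̄ = 51 − (-10.615385)·6.666667 = 121.769231

121.769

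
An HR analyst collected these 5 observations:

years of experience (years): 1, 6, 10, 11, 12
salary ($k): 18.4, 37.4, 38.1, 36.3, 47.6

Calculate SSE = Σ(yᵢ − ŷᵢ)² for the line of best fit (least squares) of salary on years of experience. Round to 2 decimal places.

89.45

n = 5, Σx = 40, Σy = 177.8, Σxy = 1594.3, Σx² = 402, Σy² = 6772.38
Sxx = Σx² − (Σx)²/n = 402 − 320 = 82
Sxy = Σxy − (Σx)(Σy)/n = 1594.3 − 1422.4 = 171.9
Syy = Σy² − (Σy)²/n = 6772.38 − 6322.568 = 449.812
b = Sxy/Sxx = 171.9/82 = 2.096341
SSE = Syy − b·Sxy = 449.812 − 2.096341·171.9 = 89.450902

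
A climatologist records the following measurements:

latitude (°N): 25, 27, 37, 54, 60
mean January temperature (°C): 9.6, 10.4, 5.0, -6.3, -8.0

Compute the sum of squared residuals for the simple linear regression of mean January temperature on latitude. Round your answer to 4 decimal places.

4.0629

n = 5, Σx = 203, Σy = 10.7, Σxy = -114.4, Σx² = 9239, Σy² = 329.01
Sxx = Σx² − (Σx)²/n = 9239 − 8241.8 = 997.2
Sxy = Σxy − (Σx)(Σy)/n = -114.4 − 434.42 = -548.82
Syy = Σy² − (Σy)²/n = 329.01 − 22.898 = 306.112
b = Sxy/Sxx = -548.82/997.2 = -0.550361
SSE = Syy − b·Sxy = 306.112 − (-0.550361)·(-548.82) = 4.062870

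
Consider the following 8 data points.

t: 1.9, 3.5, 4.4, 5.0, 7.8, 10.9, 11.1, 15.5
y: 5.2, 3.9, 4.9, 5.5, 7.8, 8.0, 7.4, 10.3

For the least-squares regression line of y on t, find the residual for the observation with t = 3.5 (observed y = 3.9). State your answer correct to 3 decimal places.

n = 8, Σx = 60.1, Σy = 53, Σxy = 462.42, Σx² = 603.33
Sxx = Σx² − (Σx)²/n = 603.33 − 451.50125 = 151.82875
Sxy = Σxy − (Σx)(Σy)/n = 462.42 − 398.1625 = 64.2575
b = Sxy/Sxx = 64.2575/151.82875 = 0.423224
a = ȳ − b·x̄ = 6.625 − 0.423224·7.5125 = 3.445533
ŷ(3.5) = 3.445533 + 0.423224·3.5 = 4.926816
residual = y − ŷ = 3.9 − 4.926816 = -1.026816

-1.027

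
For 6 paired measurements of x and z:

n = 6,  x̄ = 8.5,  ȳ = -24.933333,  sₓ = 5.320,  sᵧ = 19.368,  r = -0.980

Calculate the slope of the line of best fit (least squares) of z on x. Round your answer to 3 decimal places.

-3.568

b = r · sᵧ/sₓ = -0.98 · 19.368/5.32 = -3.567789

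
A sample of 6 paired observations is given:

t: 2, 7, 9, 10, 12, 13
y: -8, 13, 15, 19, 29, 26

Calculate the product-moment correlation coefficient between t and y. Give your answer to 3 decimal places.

n = 6, Σx = 53, Σy = 94, Σxy = 1086, Σx² = 547, Σy² = 2336
Sxx = Σx² − (Σx)²/n = 547 − 468.166667 = 78.833333
Sxy = Σxy − (Σx)(Σy)/n = 1086 − 830.333333 = 255.666667
Syy = Σy² − (Σy)²/n = 2336 − 1472.666667 = 863.333333
r = Sxy/√(Sxx·Syy) = 255.666667/√(68059.444444) = 255.666667/260.882051 = 0.980009

0.980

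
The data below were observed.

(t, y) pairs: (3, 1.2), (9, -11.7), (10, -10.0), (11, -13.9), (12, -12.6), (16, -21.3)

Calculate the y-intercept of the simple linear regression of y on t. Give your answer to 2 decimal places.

n = 6, Σx = 61, Σy = -68.3, Σxy = -846.6, Σx² = 711
Sxx = Σx² − (Σx)²/n = 711 − 620.166667 = 90.833333
Sxy = Σxy − (Σx)(Σy)/n = -846.6 − (-694.383333) = -152.216667
b = Sxy/Sxx = -152.216667/90.833333 = -1.675780
a = ȳ − b·x̄ = -11.383333 − (-1.675780)·10.166667 = 5.653761

5.65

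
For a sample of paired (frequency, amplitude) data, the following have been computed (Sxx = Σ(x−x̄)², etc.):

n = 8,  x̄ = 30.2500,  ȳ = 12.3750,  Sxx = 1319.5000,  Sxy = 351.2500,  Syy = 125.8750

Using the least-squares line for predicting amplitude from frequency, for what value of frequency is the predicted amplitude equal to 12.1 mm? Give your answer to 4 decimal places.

b = Sxy/Sxx = 351.25/1319.5 = 0.266199
a = ȳ − b·x̄ = 12.375 − 0.266199·30.25 = 4.322471
Set a + b·x = 12.1: x = (12.1 − 4.322471) / 0.266199 = 29.216940

29.2169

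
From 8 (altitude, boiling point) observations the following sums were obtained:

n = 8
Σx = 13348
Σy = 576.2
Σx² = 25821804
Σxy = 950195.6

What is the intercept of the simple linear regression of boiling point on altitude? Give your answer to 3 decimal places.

77.285

Sxx = Σx² − (Σx)²/n = 25821804 − 22271138 = 3550666
Sxy = Σxy − (Σx)(Σy)/n = 950195.6 − 961389.7 = -11194.1
b = Sxy/Sxx = -11194.1/3550666 = -0.003153
a = ȳ − b·x̄ = 72.025 − (-0.003153)·1668.5 = 77.285240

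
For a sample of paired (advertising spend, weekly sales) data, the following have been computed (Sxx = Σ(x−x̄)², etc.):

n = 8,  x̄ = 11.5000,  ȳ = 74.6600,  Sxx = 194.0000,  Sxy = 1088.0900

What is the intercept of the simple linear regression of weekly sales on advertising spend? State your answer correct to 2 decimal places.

10.16

b = Sxy/Sxx = 1088.09/194 = 5.608711
a = ȳ − b·x̄ = 74.66 − 5.608711·11.5 = 10.159820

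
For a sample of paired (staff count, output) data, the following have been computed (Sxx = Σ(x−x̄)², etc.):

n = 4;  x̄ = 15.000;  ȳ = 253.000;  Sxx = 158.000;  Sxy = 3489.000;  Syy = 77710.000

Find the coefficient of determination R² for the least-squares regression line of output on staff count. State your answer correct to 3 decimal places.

0.991

R² = Sxy²/(Sxx·Syy) = (3489)²/(158·77710) = 0.991443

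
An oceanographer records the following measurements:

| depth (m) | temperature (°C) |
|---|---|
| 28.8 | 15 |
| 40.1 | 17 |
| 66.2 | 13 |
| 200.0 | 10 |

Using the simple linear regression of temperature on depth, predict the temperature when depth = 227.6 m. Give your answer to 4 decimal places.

8.8912

n = 4, Σx = 335.1, Σy = 55, Σxy = 3974.3, Σx² = 46819.89
Sxx = Σx² − (Σx)²/n = 46819.89 − 28073.0025 = 18746.8875
Sxy = Σxy − (Σx)(Σy)/n = 3974.3 − 4607.625 = -633.325
b = Sxy/Sxx = -633.325/18746.8875 = -0.033783
a = ȳ − b·x̄ = 13.75 − (-0.033783)·83.775 = 16.580166
ŷ(227.6) = a + b·227.6 = 16.580166 + (-0.033783)·227.6 = 8.891168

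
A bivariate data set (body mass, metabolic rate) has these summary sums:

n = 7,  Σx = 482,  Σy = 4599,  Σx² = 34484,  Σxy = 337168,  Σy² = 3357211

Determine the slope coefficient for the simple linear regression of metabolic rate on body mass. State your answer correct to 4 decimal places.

Sxx = Σx² − (Σx)²/n = 34484 − 33189.142857 = 1294.857143
Sxy = Σxy − (Σx)(Σy)/n = 337168 − 316674 = 20494
b = Sxy/Sxx = 20494/1294.857143 = 15.827229

15.8272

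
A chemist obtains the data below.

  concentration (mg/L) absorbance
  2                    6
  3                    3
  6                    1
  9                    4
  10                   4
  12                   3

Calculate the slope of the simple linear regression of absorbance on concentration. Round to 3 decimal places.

-0.100

n = 6, Σx = 42, Σy = 21, Σxy = 139, Σx² = 374
Sxx = Σx² − (Σx)²/n = 374 − 294 = 80
Sxy = Σxy − (Σx)(Σy)/n = 139 − 147 = -8
b = Sxy/Sxx = -8/80 = -0.1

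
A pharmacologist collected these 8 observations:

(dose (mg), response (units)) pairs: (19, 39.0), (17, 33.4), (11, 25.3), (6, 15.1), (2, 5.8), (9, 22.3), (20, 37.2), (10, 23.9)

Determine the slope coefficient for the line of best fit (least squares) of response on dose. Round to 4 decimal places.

1.7374

n = 8, Σx = 94, Σy = 202, Σxy = 2873, Σx² = 1392
Sxx = Σx² − (Σx)²/n = 1392 − 1104.5 = 287.5
Sxy = Σxy − (Σx)(Σy)/n = 2873 − 2373.5 = 499.5
b = Sxy/Sxx = 499.5/287.5 = 1.737391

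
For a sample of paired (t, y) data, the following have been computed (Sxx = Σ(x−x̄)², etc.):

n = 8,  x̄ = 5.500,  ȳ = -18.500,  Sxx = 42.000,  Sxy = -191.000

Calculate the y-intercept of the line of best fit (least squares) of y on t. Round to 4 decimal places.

b = Sxy/Sxx = -191/42 = -4.547619
a = ȳ − b·x̄ = -18.5 − (-4.547619)·5.5 = 6.511905

6.5119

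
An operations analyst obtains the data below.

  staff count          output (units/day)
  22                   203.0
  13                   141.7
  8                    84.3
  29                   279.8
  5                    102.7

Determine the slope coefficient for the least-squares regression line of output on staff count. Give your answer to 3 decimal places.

n = 5, Σx = 77, Σy = 811.5, Σxy = 15610.2, Σx² = 1583
Sxx = Σx² − (Σx)²/n = 1583 − 1185.8 = 397.2
Sxy = Σxy − (Σx)(Σy)/n = 15610.2 − 12497.1 = 3113.1
b = Sxy/Sxx = 3113.1/397.2 = 7.837613

7.838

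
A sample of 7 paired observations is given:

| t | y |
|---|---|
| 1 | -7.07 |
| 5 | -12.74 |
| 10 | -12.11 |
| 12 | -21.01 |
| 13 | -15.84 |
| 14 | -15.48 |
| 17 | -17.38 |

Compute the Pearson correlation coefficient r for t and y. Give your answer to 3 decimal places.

n = 7, Σx = 72, Σy = -101.63, Σxy = -1162.09, Σx² = 924, Σy² = 1592.9651
Sxx = Σx² − (Σx)²/n = 924 − 740.571429 = 183.428571
Sxy = Σxy − (Σx)(Σy)/n = -1162.09 − (-1045.337143) = -116.752857
Syy = Σy² − (Σy)²/n = 1592.9651 − 1475.522414 = 117.442686
r = Sxy/√(Sxx·Syy) = -116.752857/√(21542.344065) = -116.752857/146.773104 = -0.795465

-0.795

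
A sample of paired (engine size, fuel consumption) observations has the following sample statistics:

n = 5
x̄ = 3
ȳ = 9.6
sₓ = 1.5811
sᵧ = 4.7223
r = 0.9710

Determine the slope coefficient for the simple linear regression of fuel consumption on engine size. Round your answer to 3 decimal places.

2.900

b = r · sᵧ/sₓ = 0.971 · 4.7223/1.5811 = 2.900103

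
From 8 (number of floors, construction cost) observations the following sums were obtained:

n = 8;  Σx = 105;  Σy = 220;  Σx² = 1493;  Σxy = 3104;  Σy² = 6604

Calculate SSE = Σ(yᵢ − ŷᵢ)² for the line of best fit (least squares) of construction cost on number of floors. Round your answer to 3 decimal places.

Sxx = Σx² − (Σx)²/n = 1493 − 1378.125 = 114.875
Sxy = Σxy − (Σx)(Σy)/n = 3104 − 2887.5 = 216.5
Syy = Σy² − (Σy)²/n = 6604 − 6050 = 554
b = Sxy/Sxx = 216.5/114.875 = 1.884657
SSE = Syy − b·Sxy = 554 − 1.884657·216.5 = 145.971708

145.972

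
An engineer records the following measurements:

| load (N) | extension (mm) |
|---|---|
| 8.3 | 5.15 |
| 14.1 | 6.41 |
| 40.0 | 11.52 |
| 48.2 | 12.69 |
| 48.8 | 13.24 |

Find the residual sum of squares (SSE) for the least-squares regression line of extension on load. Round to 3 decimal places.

n = 5, Σx = 159.4, Σy = 49.01, Σxy = 1851.696, Σx² = 6572.38, Σy² = 536.6547
Sxx = Σx² − (Σx)²/n = 6572.38 − 5081.672 = 1490.708
Sxy = Σxy − (Σx)(Σy)/n = 1851.696 − 1562.4388 = 289.2572
Syy = Σy² − (Σy)²/n = 536.6547 − 480.39602 = 56.25868
b = Sxy/Sxx = 289.2572/1490.708 = 0.194040
SSE = Syy − b·Sxy = 56.25868 − 0.194040·289.2572 = 0.131170

0.131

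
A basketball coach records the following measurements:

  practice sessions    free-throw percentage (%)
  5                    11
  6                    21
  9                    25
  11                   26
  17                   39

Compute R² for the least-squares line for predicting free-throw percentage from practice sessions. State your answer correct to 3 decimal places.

0.910

n = 5, Σx = 48, Σy = 122, Σxy = 1355, Σx² = 552, Σy² = 3384
Sxx = Σx² − (Σx)²/n = 552 − 460.8 = 91.2
Sxy = Σxy − (Σx)(Σy)/n = 1355 − 1171.2 = 183.8
Syy = Σy² − (Σy)²/n = 3384 − 2976.8 = 407.2
R² = Sxy²/(Sxx·Syy) = (183.8)²/(91.2·407.2) = 0.909679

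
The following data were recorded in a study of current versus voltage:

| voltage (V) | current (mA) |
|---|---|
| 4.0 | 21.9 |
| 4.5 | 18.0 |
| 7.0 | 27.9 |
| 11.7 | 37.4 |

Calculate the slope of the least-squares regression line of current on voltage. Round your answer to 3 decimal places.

n = 4, Σx = 27.2, Σy = 105.2, Σxy = 801.48, Σx² = 222.14
Sxx = Σx² − (Σx)²/n = 222.14 − 184.96 = 37.18
Sxy = Σxy − (Σx)(Σy)/n = 801.48 − 715.36 = 86.12
b = Sxy/Sxx = 86.12/37.18 = 2.316299

2.316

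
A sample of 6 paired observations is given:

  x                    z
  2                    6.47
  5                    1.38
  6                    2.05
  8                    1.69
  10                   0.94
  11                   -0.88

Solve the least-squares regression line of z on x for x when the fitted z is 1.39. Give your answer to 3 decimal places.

7.854

n = 6, Σx = 42, Σy = 11.65, Σxy = 45.38, Σx² = 350
Sxx = Σx² − (Σx)²/n = 350 − 294 = 56
Sxy = Σxy − (Σx)(Σy)/n = 45.38 − 81.55 = -36.17
b = Sxy/Sxx = -36.17/56 = -0.645893
a = ȳ − b·x̄ = 1.941667 − (-0.645893)·7 = 6.462917
Set a + b·x = 1.39: x = (1.39 − 6.462917) / (-0.645893) = 7.854115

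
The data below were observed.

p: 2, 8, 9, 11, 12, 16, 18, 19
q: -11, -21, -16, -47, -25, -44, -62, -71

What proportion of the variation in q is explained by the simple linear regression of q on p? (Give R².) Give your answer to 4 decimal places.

0.8044

n = 8, Σx = 95, Σy = -297, Σxy = -4320, Σx² = 1355, Σy² = 14473
Sxx = Σx² − (Σx)²/n = 1355 − 1128.125 = 226.875
Sxy = Σxy − (Σx)(Σy)/n = -4320 − (-3526.875) = -793.125
Syy = Σy² − (Σy)²/n = 14473 − 11026.125 = 3446.875
R² = Sxy²/(Sxx·Syy) = (-793.125)²/(226.875·3446.875) = 0.804398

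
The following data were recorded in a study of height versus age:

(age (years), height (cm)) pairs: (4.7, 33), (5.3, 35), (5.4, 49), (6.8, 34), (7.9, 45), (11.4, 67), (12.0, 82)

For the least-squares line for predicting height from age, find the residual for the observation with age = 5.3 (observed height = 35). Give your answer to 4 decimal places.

n = 7, Σx = 53.5, Σy = 345, Σxy = 2939.7, Σx² = 461.95
Sxx = Σx² − (Σx)²/n = 461.95 − 408.892857 = 53.057143
Sxy = Σxy − (Σx)(Σy)/n = 2939.7 − 2636.785714 = 302.914286
b = Sxy/Sxx = 302.914286/53.057143 = 5.709208
a = ȳ − b·x̄ = 49.285714 − 5.709208·7.642857 = 5.651050
ŷ(5.3) = 5.651050 + 5.709208·5.3 = 35.909855
residual = y − ŷ = 35 − 35.909855 = -0.909855

-0.9099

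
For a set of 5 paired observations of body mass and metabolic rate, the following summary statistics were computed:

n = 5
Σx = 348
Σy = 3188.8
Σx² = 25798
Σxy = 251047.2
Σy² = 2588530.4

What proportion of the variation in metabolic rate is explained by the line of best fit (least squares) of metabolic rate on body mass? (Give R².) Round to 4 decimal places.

Sxx = Σx² − (Σx)²/n = 25798 − 24220.8 = 1577.2
Sxy = Σxy − (Σx)(Σy)/n = 251047.2 − 221940.48 = 29106.72
Syy = Σy² − (Σy)²/n = 2588530.4 − 2033689.088 = 554841.312
R² = Sxy²/(Sxx·Syy) = (29106.72)²/(1577.2·554841.312) = 0.968124

0.9681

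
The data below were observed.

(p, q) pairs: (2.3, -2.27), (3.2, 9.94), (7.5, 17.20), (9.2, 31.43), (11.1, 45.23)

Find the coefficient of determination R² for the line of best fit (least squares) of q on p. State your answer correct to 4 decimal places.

n = 5, Σx = 33.3, Σy = 101.53, Σxy = 946.796, Σx² = 279.63, Σy² = 3433.3943
Sxx = Σx² − (Σx)²/n = 279.63 − 221.778 = 57.852
Sxy = Σxy − (Σx)(Σy)/n = 946.796 − 676.1898 = 270.6062
Syy = Σy² − (Σy)²/n = 3433.3943 − 2061.66818 = 1371.72612
R² = Sxy²/(Sxx·Syy) = (270.6062)²/(57.852·1371.72612) = 0.922762

0.9228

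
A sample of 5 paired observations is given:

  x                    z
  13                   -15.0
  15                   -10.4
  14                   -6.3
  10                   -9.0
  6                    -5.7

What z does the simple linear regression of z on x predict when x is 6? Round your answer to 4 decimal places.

n = 5, Σx = 58, Σy = -46.4, Σxy = -563.4, Σx² = 726
Sxx = Σx² − (Σx)²/n = 726 − 672.8 = 53.2
Sxy = Σxy − (Σx)(Σy)/n = -563.4 − (-538.24) = -25.16
b = Sxy/Sxx = -25.16/53.2 = -0.472932
a = ȳ − b·x̄ = -9.28 − (-0.472932)·11.6 = -3.793985
ŷ(6) = a + b·6 = -3.793985 + (-0.472932)·6 = -6.631579

-6.6316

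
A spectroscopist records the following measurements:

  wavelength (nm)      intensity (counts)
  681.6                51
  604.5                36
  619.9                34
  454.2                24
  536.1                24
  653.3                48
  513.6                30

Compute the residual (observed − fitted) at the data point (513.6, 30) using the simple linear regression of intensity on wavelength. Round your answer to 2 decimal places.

n = 7, Σx = 4063.2, Σy = 247, Σxy = 148133.8, Σx² = 2398561.52
Sxx = Σx² − (Σx)²/n = 2398561.52 − 2358513.462857 = 40048.057143
Sxy = Σxy − (Σx)(Σy)/n = 148133.8 − 143372.914286 = 4760.885714
b = Sxy/Sxx = 4760.885714/40048.057143 = 0.118879
a = ȳ − b·x̄ = 35.285714 − 0.118879·580.457143 = -33.718635
ŷ(513.6) = -33.718635 + 0.118879·513.6 = 27.337783
residual = y − ŷ = 30 − 27.337783 = 2.662217

2.66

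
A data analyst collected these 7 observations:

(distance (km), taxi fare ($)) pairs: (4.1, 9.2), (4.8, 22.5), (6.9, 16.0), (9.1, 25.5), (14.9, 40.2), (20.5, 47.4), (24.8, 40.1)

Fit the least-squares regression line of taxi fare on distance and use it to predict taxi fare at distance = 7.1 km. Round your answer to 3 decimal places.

n = 7, Σx = 85.1, Σy = 200.9, Σxy = 3053.33, Σx² = 1427.57
Sxx = Σx² − (Σx)²/n = 1427.57 − 1034.572857 = 392.997143
Sxy = Σxy − (Σx)(Σy)/n = 3053.33 − 2442.37 = 610.96
b = Sxy/Sxx = 610.96/392.997143 = 1.554617
a = ȳ − b·x̄ = 28.7 − 1.554617·12.157143 = 9.800300
ŷ(7.1) = a + b·7.1 = 9.800300 + 1.554617·7.1 = 20.838080

20.838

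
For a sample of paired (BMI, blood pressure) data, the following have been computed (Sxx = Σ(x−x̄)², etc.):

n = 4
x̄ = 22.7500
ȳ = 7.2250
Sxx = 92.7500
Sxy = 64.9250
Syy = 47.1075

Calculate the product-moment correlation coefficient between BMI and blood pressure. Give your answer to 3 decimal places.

0.982

r = Sxy/√(Sxx·Syy) = 64.925/√(4369.220625) = 64.925/66.100080 = 0.982223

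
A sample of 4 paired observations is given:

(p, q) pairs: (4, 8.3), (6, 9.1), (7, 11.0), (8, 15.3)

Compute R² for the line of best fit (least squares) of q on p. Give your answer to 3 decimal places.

n = 4, Σx = 25, Σy = 43.7, Σxy = 287.2, Σx² = 165, Σy² = 506.79
Sxx = Σx² − (Σx)²/n = 165 − 156.25 = 8.75
Sxy = Σxy − (Σx)(Σy)/n = 287.2 − 273.125 = 14.075
Syy = Σy² − (Σy)²/n = 506.79 − 477.4225 = 29.3675
R² = Sxy²/(Sxx·Syy) = (14.075)²/(8.75·29.3675) = 0.770942

0.771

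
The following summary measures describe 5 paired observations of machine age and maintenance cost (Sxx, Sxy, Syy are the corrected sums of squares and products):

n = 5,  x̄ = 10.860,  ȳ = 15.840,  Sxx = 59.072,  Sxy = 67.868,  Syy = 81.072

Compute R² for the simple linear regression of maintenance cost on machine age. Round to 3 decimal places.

0.962

R² = Sxy²/(Sxx·Syy) = (67.868)²/(59.072·81.072) = 0.961784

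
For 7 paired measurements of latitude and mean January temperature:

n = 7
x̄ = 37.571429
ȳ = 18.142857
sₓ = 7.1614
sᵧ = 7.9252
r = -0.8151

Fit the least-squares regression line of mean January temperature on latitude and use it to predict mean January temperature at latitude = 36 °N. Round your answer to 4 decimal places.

19.5603

b = r · sᵧ/sₓ = -0.8151 · 7.9252/7.1614 = -0.902035
a = ȳ − b·x̄ = 18.142857 − (-0.902035)·37.571429 = 52.033586
ŷ(36) = a + b·36 = 52.033586 + (-0.902035)·36 = 19.560340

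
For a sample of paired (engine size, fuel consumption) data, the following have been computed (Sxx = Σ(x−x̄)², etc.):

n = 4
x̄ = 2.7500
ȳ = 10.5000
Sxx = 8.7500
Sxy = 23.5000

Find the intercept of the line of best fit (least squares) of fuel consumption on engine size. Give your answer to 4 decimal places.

3.1143

b = Sxy/Sxx = 23.5/8.75 = 2.685714
a = ȳ − b·x̄ = 10.5 − 2.685714·2.75 = 3.114286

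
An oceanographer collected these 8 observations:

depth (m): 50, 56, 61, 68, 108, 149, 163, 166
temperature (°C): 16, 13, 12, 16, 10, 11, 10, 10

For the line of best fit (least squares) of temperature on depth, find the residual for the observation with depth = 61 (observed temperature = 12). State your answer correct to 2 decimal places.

n = 8, Σx = 821, Σy = 98, Σxy = 9357, Σx² = 101971
Sxx = Σx² − (Σx)²/n = 101971 − 84255.125 = 17715.875
Sxy = Σxy − (Σx)(Σy)/n = 9357 − 10057.25 = -700.25
b = Sxy/Sxx = -700.25/17715.875 = -0.039527
a = ȳ − b·x̄ = 12.25 − (-0.039527)·102.625 = 16.306427
ŷ(61) = 16.306427 + (-0.039527)·61 = 13.895299
residual = y − ŷ = 12 − 13.895299 = -1.895299

-1.90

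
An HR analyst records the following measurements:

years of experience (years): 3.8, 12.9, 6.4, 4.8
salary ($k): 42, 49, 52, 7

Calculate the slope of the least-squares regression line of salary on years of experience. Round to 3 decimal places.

n = 4, Σx = 27.9, Σy = 150, Σxy = 1158.1, Σx² = 244.85
Sxx = Σx² − (Σx)²/n = 244.85 − 194.6025 = 50.2475
Sxy = Σxy − (Σx)(Σy)/n = 1158.1 − 1046.25 = 111.85
b = Sxy/Sxx = 111.85/50.2475 = 2.225981

2.226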